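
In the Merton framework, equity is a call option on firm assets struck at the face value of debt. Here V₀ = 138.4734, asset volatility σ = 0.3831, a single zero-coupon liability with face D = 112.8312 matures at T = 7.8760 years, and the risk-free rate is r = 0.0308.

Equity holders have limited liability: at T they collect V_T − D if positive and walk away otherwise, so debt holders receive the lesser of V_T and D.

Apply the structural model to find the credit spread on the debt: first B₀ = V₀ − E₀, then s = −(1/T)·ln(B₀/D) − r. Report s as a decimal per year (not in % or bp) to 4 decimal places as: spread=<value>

spread=0.0421

Apply the equity-as-call identities (strike 112.8312, horizon 7.8760 years):
d₁ = [ln(V₀/D) + (r + σ²/2)T] / (σ√T)
   = [ln(138.4734/112.8312) + (0.0308 + 0.5·0.3831²)·7.8760] / (0.3831·√7.8760)
   = [0.204785 + 0.820544] / 1.075140 = 0.953670
d₂ = d₁ − σ√T = 0.953670 − 1.075140 = -0.121470
N(d₁) = 0.829875,  N(d₂) = 0.451660,  e^(−rT) = 0.784600
E₀ = V₀·N(d₁) − D·e^(−rT)·N(d₂)
   = 138.4734·0.829875 − 112.8312·0.784600·0.451660 = 74.931332
B₀ = V₀ − E₀ = 138.4734 − 74.931332 = 63.542068
spread = −(1/T)·ln(B₀/D) − r = −(1/7.8760)·ln(63.542068/112.8312) − 0.0308 = 0.04210385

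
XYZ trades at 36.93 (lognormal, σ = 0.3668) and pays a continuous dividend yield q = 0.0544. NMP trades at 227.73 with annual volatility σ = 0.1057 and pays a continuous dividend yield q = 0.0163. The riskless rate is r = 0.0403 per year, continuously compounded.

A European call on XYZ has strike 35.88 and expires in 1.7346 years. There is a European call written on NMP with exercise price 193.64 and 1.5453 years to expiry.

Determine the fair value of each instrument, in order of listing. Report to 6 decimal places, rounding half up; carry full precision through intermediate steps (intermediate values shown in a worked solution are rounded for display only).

price(XYZ call K=35.88) = 6.473787
price(NMP call K=193.64) = 40.861128

[XYZ call K=35.88]
σ√T = 0.3668·√1.7346 = 0.483091
d₁ = (ln(S/K) + (r−q+σ²/2)T) / (σ√T) = (ln(36.93/35.88) + (0.0403−0.0544+0.3668²/2)·1.7346) / 0.483091 = (0.028844 + 0.092231) / 0.483091 = 0.250625
d₂ = d₁ − σ√T = 0.250625 − 0.483091 = -0.232466
e^{−rT} = 0.932483
e^{−qT} = 0.909953
N(d₁) = 0.598948,  N(d₂) = 0.408088
price = S·e^{−qT}·N(d₁) − K·e^{−rT}·N(d₂) = 20.127391 − 13.653604 = 6.473787
[NMP call K=193.64]
σ√T = 0.1057·√1.5453 = 0.131396
d₁ = (ln(S/K) + (r−q+σ²/2)T) / (σ√T) = (ln(227.73/193.64) + (0.0403−0.0163+0.1057²/2)·1.5453) / 0.131396 = (0.162160 + 0.045720) / 0.131396 = 1.582087
d₂ = d₁ − σ√T = 1.582087 − 0.131396 = 1.450691
e^{−rT} = 0.939624
e^{−qT} = 0.975126
N(d₁) = 0.943185,  N(d₂) = 0.926567
price = S·e^{−qT}·N(d₁) − K·e^{−rT}·N(d₂) = 209.448875 − 168.587747 = 40.861128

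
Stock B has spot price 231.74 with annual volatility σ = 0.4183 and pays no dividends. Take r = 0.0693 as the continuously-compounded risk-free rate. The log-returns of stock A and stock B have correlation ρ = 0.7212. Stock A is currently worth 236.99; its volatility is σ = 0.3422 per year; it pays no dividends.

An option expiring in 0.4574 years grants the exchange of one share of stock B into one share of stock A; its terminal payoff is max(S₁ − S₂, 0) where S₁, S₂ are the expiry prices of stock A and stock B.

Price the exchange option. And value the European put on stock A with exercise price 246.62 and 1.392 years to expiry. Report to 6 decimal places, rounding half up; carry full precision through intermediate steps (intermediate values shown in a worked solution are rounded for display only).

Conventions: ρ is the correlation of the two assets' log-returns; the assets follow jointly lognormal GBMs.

exchange price = 21.214184
price(stock A put K=246.62) = 30.702778

σ_eff = √(σ₁² + σ₂² − 2ρσ₁σ₂) = √(0.3422² + 0.4183² − 2·0.7212·0.3422·0.4183) = 0.292587
d₁ = (ln(S₁/S₂) + (q₂ − q₁ + σ_eff²/2)T) / (σ_eff√T) = (ln(236.99/231.74) + (0.0 − 0.0 + 0.042804)·0.4574) / 0.197881 = 0.212149
d₂ = d₁ − σ_eff√T = 0.212149 − 0.197881 = 0.014269
N(d₁) = 0.584005,  N(d₂) = 0.505692
V = S₁·e^{−q₁T}·N(d₁) − S₂·e^{−q₂T}·N(d₂) = 138.403291 − 117.189106 = 21.214184
[vanilla: stock A put K=246.62]
σ√T = 0.3422·√1.392 = 0.403738
d₁ = (ln(S/K) + (r+σ²/2)T) / (σ√T) = (ln(236.99/246.62) + (0.0693+0.3422²/2)·1.392) / 0.403738 = (-0.039831 + 0.177968) / 0.403738 = 0.342145
d₂ = d₁ − σ√T = 0.342145 − 0.403738 = -0.061593
e^{−rT} = 0.908041
N(−d₁) = 0.366121,  N(−d₂) = 0.524556
price = K·e^{−rT}·N(−d₂) − S·N(−d₁) = 117.469744 − 86.766966 = 30.702778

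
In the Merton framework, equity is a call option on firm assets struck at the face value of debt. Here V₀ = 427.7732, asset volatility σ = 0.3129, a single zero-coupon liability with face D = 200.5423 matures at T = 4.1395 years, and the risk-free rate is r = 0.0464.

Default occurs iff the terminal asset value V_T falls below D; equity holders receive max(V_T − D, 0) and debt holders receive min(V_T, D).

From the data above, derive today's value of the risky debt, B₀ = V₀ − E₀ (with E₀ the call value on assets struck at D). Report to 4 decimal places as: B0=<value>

B0=160.6194

With assets at 427.7732 and a single debt payment of 200.5423 at 4.1395 years:
d₁ = [ln(V₀/D) + (r + σ²/2)T] / (σ√T)
   = [ln(427.7732/200.5423) + (0.0464 + 0.5·0.3129²)·4.1395] / (0.3129·√4.1395)
   = [0.757568 + 0.394715] / 0.636619 = 1.810004
d₂ = d₁ − σ√T = 1.810004 − 0.636619 = 1.173385
N(d₁) = 0.964852,  N(d₂) = 0.879679,  e^(−rT) = 0.825247
E₀ = V₀·N(d₁) − D·e^(−rT)·N(d₂)
   = 427.7732·0.964852 − 200.5423·0.825247·0.879679 = 267.153818
B₀ = V₀ − E₀ = 427.7732 − 267.153818 = 160.619382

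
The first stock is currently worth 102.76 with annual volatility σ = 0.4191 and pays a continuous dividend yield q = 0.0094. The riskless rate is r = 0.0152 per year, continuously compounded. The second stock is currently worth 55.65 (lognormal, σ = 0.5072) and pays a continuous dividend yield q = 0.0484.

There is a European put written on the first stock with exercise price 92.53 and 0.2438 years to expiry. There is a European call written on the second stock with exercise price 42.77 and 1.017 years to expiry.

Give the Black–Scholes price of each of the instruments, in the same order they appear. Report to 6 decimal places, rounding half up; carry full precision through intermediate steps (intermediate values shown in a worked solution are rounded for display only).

price(the first stock put K=92.53) = 3.884952
price(the second stock call K=42.77) = 15.953213

[the first stock put K=92.53]
σ√T = 0.4191·√0.2438 = 0.206935
d₁ = (ln(S/K) + (r−q+σ²/2)T) / (σ√T) = (ln(102.76/92.53) + (0.0152−0.0094+0.4191²/2)·0.2438) / 0.206935 = (0.104863 + 0.022825) / 0.206935 = 0.617045
d₂ = d₁ − σ√T = 0.617045 − 0.206935 = 0.410110
e^{−rT} = 0.996301
e^{−qT} = 0.997711
N(−d₁) = 0.268602,  N(−d₂) = 0.340863
price = K·e^{−rT}·N(−d₂) − S·e^{−qT}·N(−d₁) = 31.423360 − 27.538408 = 3.884952
[the second stock call K=42.77]
σ√T = 0.5072·√1.017 = 0.511493
d₁ = (ln(S/K) + (r−q+σ²/2)T) / (σ√T) = (ln(55.65/42.77) + (0.0152−0.0484+0.5072²/2)·1.017) / 0.511493 = (0.263245 + 0.097048) / 0.511493 = 0.704395
d₂ = d₁ − σ√T = 0.704395 − 0.511493 = 0.192902
e^{−rT} = 0.984660
e^{−qT} = 0.951969
N(d₁) = 0.759407,  N(d₂) = 0.576482
price = S·e^{−qT}·N(d₁) − K·e^{−rT}·N(d₂) = 40.231146 − 24.277933 = 15.953213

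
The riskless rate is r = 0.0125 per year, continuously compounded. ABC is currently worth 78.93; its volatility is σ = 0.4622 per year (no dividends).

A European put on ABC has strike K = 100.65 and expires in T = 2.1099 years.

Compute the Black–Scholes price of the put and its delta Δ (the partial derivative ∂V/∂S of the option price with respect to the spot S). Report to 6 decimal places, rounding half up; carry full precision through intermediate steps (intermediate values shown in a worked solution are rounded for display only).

σ√T = 0.4622·√2.1099 = 0.671368
d₁ = (ln(S/K) + (r+σ²/2)T) / (σ√T) = (ln(78.93/100.65) + (0.0125+0.4622²/2)·2.1099) / 0.671368 = (-0.243088 + 0.251741) / 0.671368 = 0.012890
d₂ = d₁ − σ√T = 0.012890 − 0.671368 = -0.658479
e^{−rT} = 0.973971
N(−d₁) = 0.494858,  N(−d₂) = 0.744885
Put price V = K·e^{−rT}·N(−d₂) − S·N(−d₁) = 73.021183 − 39.059134 = 33.962048
Δ = −N(−d₁) = -0.494858

price = 33.962048
Δ = -0.494858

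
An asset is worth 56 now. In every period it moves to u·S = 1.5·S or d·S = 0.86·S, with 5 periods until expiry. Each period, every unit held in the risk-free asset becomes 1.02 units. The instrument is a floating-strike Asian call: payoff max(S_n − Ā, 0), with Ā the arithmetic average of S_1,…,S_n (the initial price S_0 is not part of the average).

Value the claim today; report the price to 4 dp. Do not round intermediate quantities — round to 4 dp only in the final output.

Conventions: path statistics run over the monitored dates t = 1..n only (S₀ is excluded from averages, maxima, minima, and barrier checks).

price = 7.2591

Under the martingale measure an up-move has probability p* = 0.2500; value the claim as the probability-weighted average of per-path payoffs, discounted 5 periods at R = 1.02.
Enumerate all 2^5 = 32 price paths (U = up ×1.5, D = down ×0.86); each path with k up-moves has probability p*^k·(1−p*)^(5−k).
DDDDD: Ā=36.4346, payoff=0.0000, prob=0.237305
UDDDD: Ā=63.5488, payoff=0.0000, prob=0.079102
DUDDD: Ā=56.3808, payoff=0.0000, prob=0.079102
UUDDD: Ā=98.3385, payoff=0.0000, prob=0.026367
DDUDD: Ā=50.2163, payoff=0.0000, prob=0.079102
UDUDD: Ā=87.5865, payoff=0.0000, prob=0.026367
DUUDD: Ā=80.4185, payoff=0.0000, prob=0.026367
UUUDD: Ā=140.2649, payoff=0.0000, prob=0.008789
DDDUD: Ā=44.9148, payoff=1.0339, prob=0.079102
UDDUD: Ā=78.3398, payoff=1.8032, prob=0.026367
DUDUD: Ā=71.1718, payoff=8.9712, prob=0.026367
UUDUD: Ā=124.1369, payoff=15.6475, prob=0.008789
DDUUD: Ā=65.0073, payoff=15.1357, prob=0.026367
UDUUD: Ā=113.3849, payoff=26.3995, prob=0.008789
DUUUD: Ā=106.2169, payoff=33.5675, prob=0.008789
UUUUD: Ā=185.2620, payoff=58.5480, prob=0.002930
DDDDU: Ā=40.3556, payoff=5.5931, prob=0.079102
UDDDU: Ā=70.3876, payoff=9.7554, prob=0.026367
DUDDU: Ā=63.2196, payoff=16.9234, prob=0.026367
UUDDU: Ā=110.2668, payoff=29.5176, prob=0.008789
DDUDU: Ā=57.0552, payoff=23.0879, prob=0.026367
UDUDU: Ā=99.5148, payoff=40.2696, prob=0.008789
DUUDU: Ā=92.3468, payoff=47.4376, prob=0.008789
UUUDU: Ā=161.0700, payoff=82.7400, prob=0.002930
DDDUU: Ā=51.7537, payoff=28.3894, prob=0.026367
UDDUU: Ā=90.2681, payoff=49.5163, prob=0.008789
DUDUU: Ā=83.1001, payoff=56.6843, prob=0.008789
UUDUU: Ā=144.9420, payoff=98.8680, prob=0.002930
DDUUU: Ā=76.9356, payoff=62.8488, prob=0.008789
UDUUU: Ā=134.1900, payoff=109.6200, prob=0.002930
DUUUU: Ā=127.0220, payoff=116.7880, prob=0.002930
UUUUU: Ā=221.5500, payoff=203.7000, prob=0.000977
Price = Σ prob·payoff / R^5 = 8.014616 / 1.104081 = 7.2591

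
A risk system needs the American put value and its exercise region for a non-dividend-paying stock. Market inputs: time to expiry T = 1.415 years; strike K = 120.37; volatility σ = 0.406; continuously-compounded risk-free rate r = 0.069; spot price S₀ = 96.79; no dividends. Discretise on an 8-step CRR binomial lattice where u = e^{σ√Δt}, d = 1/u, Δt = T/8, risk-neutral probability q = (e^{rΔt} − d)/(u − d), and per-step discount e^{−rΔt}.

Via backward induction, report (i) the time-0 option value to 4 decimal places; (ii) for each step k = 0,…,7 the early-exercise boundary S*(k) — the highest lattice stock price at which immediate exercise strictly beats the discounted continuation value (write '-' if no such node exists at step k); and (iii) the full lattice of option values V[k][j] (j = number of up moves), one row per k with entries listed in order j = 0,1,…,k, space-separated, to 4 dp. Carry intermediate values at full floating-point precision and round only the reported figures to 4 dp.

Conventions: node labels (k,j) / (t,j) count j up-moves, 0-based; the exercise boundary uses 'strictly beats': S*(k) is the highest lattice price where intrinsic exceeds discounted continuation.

Δt=0.17688  u=1.18619  d=0.84303  q=0.49320  discount=0.98787
step 8 (expiry): payoffs max(K−S,0) = 95.6763 85.6246 71.4813 51.5809 23.5800 0.0000 0.0000 0.0000 0.0000
step 7: (k=7,j=0): S=29.2915, K−S=91.0785, hold=89.6184 ⇒ V=91.0785 exercise | (k=7,j=1): S=41.2148, K−S=79.1552, hold=77.6951 ⇒ V=79.1552 exercise | (k=7,j=2): S=57.9914, K−S=62.3786, hold=60.9184 ⇒ V=62.3786 exercise | (k=7,j=3): S=81.5971, K−S=38.7729, hold=37.3127 ⇒ V=38.7729 exercise | (k=7,j=4): S=114.8117, K−S=5.5583, hold=11.8054 ⇒ V=11.8054 continue | (k=7,j=5): S=161.5463, K−S=0.0000, hold=0.0000 ⇒ V=0.0000 continue | (k=7,j=6): S=227.3046, K−S=0.0000, hold=0.0000 ⇒ V=0.0000 continue | (k=7,j=7): S=319.8300, K−S=0.0000, hold=0.0000 ⇒ V=0.0000 continue  boundary S*=81.5971
step 6: (k=6,j=0): S=34.7454, K−S=85.6246, hold=84.1645 ⇒ V=85.6246 exercise | (k=6,j=1): S=48.8887, K−S=71.4813, hold=70.0212 ⇒ V=71.4813 exercise | (k=6,j=2): S=68.7891, K−S=51.5809, hold=50.1208 ⇒ V=51.5809 exercise | (k=6,j=3): S=96.7900, K−S=23.5800, hold=25.1636 ⇒ V=25.1636 continue | (k=6,j=4): S=136.1889, K−S=0.0000, hold=5.9104 ⇒ V=5.9104 continue | (k=6,j=5): S=191.6252, K−S=0.0000, hold=0.0000 ⇒ V=0.0000 continue | (k=6,j=6): S=269.6272, K−S=0.0000, hold=0.0000 ⇒ V=0.0000 continue  boundary S*=68.7891
step 5: (k=5,j=0): S=41.2148, K−S=79.1552, hold=77.6951 ⇒ V=79.1552 exercise | (k=5,j=1): S=57.9914, K−S=62.3786, hold=60.9184 ⇒ V=62.3786 exercise | (k=5,j=2): S=81.5971, K−S=38.7729, hold=38.0843 ⇒ V=38.7729 exercise | (k=5,j=3): S=114.8117, K−S=5.5583, hold=15.4779 ⇒ V=15.4779 continue | (k=5,j=4): S=161.5463, K−S=0.0000, hold=2.9591 ⇒ V=2.9591 continue | (k=5,j=5): S=227.3046, K−S=0.0000, hold=0.0000 ⇒ V=0.0000 continue  boundary S*=81.5971
step 4: (k=4,j=0): S=48.8887, K−S=71.4813, hold=70.0212 ⇒ V=71.4813 exercise | (k=4,j=1): S=68.7891, K−S=51.5809, hold=50.1208 ⇒ V=51.5809 exercise | (k=4,j=2): S=96.7900, K−S=23.5800, hold=26.9529 ⇒ V=26.9529 continue | (k=4,j=3): S=136.1889, K−S=0.0000, hold=9.1908 ⇒ V=9.1908 continue | (k=4,j=4): S=191.6252, K−S=0.0000, hold=1.4815 ⇒ V=1.4815 continue  boundary S*=68.7891
step 3: (k=3,j=0): S=57.9914, K−S=62.3786, hold=60.9184 ⇒ V=62.3786 exercise | (k=3,j=1): S=81.5971, K−S=38.7729, hold=38.9561 ⇒ V=38.9561 continue | (k=3,j=2): S=114.8117, K−S=5.5583, hold=17.9719 ⇒ V=17.9719 continue | (k=3,j=3): S=161.5463, K−S=0.0000, hold=5.3232 ⇒ V=5.3232 continue  boundary S*=57.9914
step 2: (k=2,j=0): S=68.7891, K−S=51.5809, hold=50.2101 ⇒ V=51.5809 exercise | (k=2,j=1): S=96.7900, K−S=23.5800, hold=28.2597 ⇒ V=28.2597 continue | (k=2,j=2): S=136.1889, K−S=0.0000, hold=11.5913 ⇒ V=11.5913 continue  boundary S*=68.7891
step 1: (k=1,j=0): S=81.5971, K−S=38.7729, hold=39.5928 ⇒ V=39.5928 continue | (k=1,j=1): S=114.8117, K−S=5.5583, hold=19.7958 ⇒ V=19.7958 continue  boundary S*=-
step 0: (k=0,j=0): S=96.7900, K−S=23.5800, hold=29.4671 ⇒ V=29.4671 continue  boundary S*=-

price = 29.4671
boundary = - - 68.7891 57.9914 68.7891 81.5971 68.7891 81.5971
tree:
29.4671
39.5928 19.7958
51.5809 28.2597 11.5913
62.3786 38.9561 17.9719 5.3232
71.4813 51.5809 26.9529 9.1908 1.4815
79.1552 62.3786 38.7729 15.4779 2.9591 0.0000
85.6246 71.4813 51.5809 25.1636 5.9104 0.0000 0.0000
91.0785 79.1552 62.3786 38.7729 11.8054 0.0000 0.0000 0.0000
95.6763 85.6246 71.4813 51.5809 23.5800 0.0000 0.0000 0.0000 0.0000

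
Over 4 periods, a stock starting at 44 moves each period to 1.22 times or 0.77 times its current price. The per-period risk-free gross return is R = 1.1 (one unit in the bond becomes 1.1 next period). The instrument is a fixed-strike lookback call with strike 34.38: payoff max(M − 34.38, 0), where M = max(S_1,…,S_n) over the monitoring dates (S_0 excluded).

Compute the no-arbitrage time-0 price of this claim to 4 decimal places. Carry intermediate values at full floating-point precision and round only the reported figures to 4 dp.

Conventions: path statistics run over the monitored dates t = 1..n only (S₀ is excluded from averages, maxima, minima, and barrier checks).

Set p* = 0.7333 (from d < R < u); the path-dependent value is the discounted p*-expectation over all price paths.
Enumerate all 2^4 = 16 price paths (U = up ×1.22, D = down ×0.77); each path with k up-moves has probability p*^k·(1−p*)^(4−k).
DDDD: M=33.8800, payoff=0.0000, prob=0.005057
UDDD: M=53.6800, payoff=19.3000, prob=0.013906
DUDD: M=41.3336, payoff=6.9536, prob=0.013906
UUDD: M=65.4896, payoff=31.1096, prob=0.038242
DDUD: M=33.8800, payoff=0.0000, prob=0.013906
UDUD: M=53.6800, payoff=19.3000, prob=0.038242
DUUD: M=50.4270, payoff=16.0470, prob=0.038242
UUUD: M=79.8973, payoff=45.5173, prob=0.105165
DDDU: M=33.8800, payoff=0.0000, prob=0.013906
UDDU: M=53.6800, payoff=19.3000, prob=0.038242
DUDU: M=41.3336, payoff=6.9536, prob=0.038242
UUDU: M=65.4896, payoff=31.1096, prob=0.105165
DDUU: M=38.8288, payoff=4.4488, prob=0.038242
UDUU: M=61.5209, payoff=27.1409, prob=0.105165
DUUU: M=61.5209, payoff=27.1409, prob=0.105165
UUUU: M=97.4747, payoff=63.0947, prob=0.289205
Price = Σ prob·payoff / R^4 = 36.095021 / 1.464100 = 24.6534

price = 24.6534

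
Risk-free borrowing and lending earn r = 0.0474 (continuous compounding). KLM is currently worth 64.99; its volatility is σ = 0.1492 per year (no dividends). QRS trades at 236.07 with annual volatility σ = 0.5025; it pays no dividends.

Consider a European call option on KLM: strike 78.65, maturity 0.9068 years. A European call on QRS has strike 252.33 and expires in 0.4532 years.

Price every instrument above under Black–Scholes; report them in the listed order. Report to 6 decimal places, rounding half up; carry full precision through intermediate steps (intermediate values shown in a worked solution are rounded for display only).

[KLM call K=78.65]
σ√T = 0.1492·√0.9068 = 0.142077
d₁ = (ln(S/K) + (r+σ²/2)T) / (σ√T) = (ln(64.99/78.65) + (0.0474+0.1492²/2)·0.9068) / 0.142077 = (-0.190774 + 0.053075) / 0.142077 = -0.969183
d₂ = d₁ − σ√T = -0.969183 − 0.142077 = -1.111261
e^{−rT} = 0.957928
N(d₁) = 0.166227,  N(d₂) = 0.133228
price = S·N(d₁) − K·e^{−rT}·N(d₂) = 10.803083 − 10.037545 = 0.765537
[QRS call K=252.33]
σ√T = 0.5025·√0.4532 = 0.338284
d₁ = (ln(S/K) + (r+σ²/2)T) / (σ√T) = (ln(236.07/252.33) + (0.0474+0.5025²/2)·0.4532) / 0.338284 = (-0.066609 + 0.078700) / 0.338284 = 0.035740
d₂ = d₁ − σ√T = 0.035740 − 0.338284 = -0.302544
e^{−rT} = 0.978747
N(d₁) = 0.514255,  N(d₂) = 0.381119
price = S·N(d₁) − K·e^{−rT}·N(d₂) = 121.400204 − 94.123888 = 27.276315

price(KLM call K=78.65) = 0.765537
price(QRS call K=252.33) = 27.276315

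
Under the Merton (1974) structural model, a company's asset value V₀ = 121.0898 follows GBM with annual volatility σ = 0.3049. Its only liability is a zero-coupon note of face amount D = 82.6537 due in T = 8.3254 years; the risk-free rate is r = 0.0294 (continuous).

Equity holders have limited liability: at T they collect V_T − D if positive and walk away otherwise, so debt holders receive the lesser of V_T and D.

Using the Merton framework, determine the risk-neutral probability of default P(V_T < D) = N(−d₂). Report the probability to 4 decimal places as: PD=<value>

PD=0.3927

Equity is a call on the firm's assets struck at D = 82.6537:
d₁ = [ln(V₀/D) + (r + σ²/2)T] / (σ√T)
   = [ln(121.0898/82.6537) + (0.0294 + 0.5·0.3049²)·8.3254] / (0.3049·√8.3254)
   = [0.381873 + 0.631748] / 0.879751 = 1.152167
d₂ = d₁ − σ√T = 1.152167 − 0.879751 = 0.272416
risk-neutral PD = N(−d₂) = N(-0.272416) = 0.392651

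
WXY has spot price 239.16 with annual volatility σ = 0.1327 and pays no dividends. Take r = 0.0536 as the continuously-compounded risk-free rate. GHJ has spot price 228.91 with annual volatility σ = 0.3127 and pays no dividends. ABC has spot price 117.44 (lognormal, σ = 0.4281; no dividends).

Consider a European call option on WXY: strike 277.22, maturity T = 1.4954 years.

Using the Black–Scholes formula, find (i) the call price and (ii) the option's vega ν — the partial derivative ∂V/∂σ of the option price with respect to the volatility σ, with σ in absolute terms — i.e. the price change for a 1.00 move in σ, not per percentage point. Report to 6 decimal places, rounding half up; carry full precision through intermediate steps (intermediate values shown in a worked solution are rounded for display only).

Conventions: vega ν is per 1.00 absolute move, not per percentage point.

price = 9.014910
ν = 110.308956

σ√T = 0.1327·√1.4954 = 0.162274
d₁ = (ln(S/K) + (r+σ²/2)T) / (σ√T) = (ln(239.16/277.22) + (0.0536+0.1327²/2)·1.4954) / 0.162274 = (-0.147679 + 0.093320) / 0.162274 = -0.334981
d₂ = d₁ − σ√T = -0.334981 − 0.162274 = -0.497255
e^{−rT} = 0.922975
N(d₁) = 0.368820,  N(d₂) = 0.309505
Call price V = S·N(d₁) − K·e^{−rT}·N(d₂) = 88.206958 − 79.192048 = 9.014910
φ(d₁) = (1/√(2π))·e^{−d₁²/2} = 0.377176
ν = S·φ(d₁)·√T = 110.308956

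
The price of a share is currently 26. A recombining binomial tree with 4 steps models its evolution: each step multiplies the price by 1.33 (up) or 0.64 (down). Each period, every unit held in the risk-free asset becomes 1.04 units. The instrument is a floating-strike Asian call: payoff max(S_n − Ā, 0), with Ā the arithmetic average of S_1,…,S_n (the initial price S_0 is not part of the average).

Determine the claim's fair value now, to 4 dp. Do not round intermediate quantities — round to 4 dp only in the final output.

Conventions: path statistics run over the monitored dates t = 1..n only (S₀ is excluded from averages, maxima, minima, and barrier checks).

price = 4.2454

No-arbitrage gives p* = (R−d)/(u−d) = 0.5797: enumerate every path, weight its payoff by its p*-probability, and discount by R^4.
Enumerate all 2^4 = 16 price paths (U = up ×1.33, D = down ×0.64); each path with k up-moves has probability p*^k·(1−p*)^(4−k).
DDDD: Ā=9.6169, payoff=0.0000, prob=0.031203
UDDD: Ā=19.9850, payoff=0.0000, prob=0.043039
DUDD: Ā=15.5000, payoff=0.0000, prob=0.043039
UUDD: Ā=32.2110, payoff=0.0000, prob=0.059364
DDUD: Ā=12.6296, payoff=0.0000, prob=0.043039
UDUD: Ā=26.2459, payoff=0.0000, prob=0.059364
DUUD: Ā=21.7609, payoff=0.0000, prob=0.059364
UUUD: Ā=45.2220, payoff=0.0000, prob=0.081881
DDDU: Ā=10.7926, payoff=0.0000, prob=0.043039
UDDU: Ā=22.4283, payoff=0.0000, prob=0.059364
DUDU: Ā=17.9433, payoff=0.8948, prob=0.059364
UUDU: Ā=37.2884, payoff=1.8594, prob=0.081881
DDUU: Ā=15.0729, payoff=3.7652, prob=0.059364
UDUU: Ā=31.3234, payoff=7.8245, prob=0.081881
DUUU: Ā=26.8384, payoff=12.3095, prob=0.081881
UUUU: Ā=55.7735, payoff=25.5807, prob=0.112939
Price = Σ prob·payoff / R^4 = 4.966517 / 1.169859 = 4.2454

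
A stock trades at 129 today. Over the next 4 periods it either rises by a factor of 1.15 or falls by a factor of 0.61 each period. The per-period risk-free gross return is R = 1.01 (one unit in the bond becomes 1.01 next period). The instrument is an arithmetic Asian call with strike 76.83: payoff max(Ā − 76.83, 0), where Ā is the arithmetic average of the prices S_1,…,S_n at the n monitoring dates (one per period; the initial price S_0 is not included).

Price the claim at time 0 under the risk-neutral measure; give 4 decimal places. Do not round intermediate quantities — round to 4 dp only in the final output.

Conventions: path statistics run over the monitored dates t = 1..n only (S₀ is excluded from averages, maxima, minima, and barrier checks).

Risk-neutral up-probability p* = (R−d)/(u−d) = (1.01−0.61)/(1.15−0.61) = 0.7407; the claim prices as the p*-weighted sum of path payoffs discounted by R^4.
Enumerate all 2^4 = 16 price paths (U = up ×1.15, D = down ×0.61); each path with k up-moves has probability p*^k·(1−p*)^(4−k).
DDDD: Ā=43.4581, payoff=0.0000, prob=0.004518
UDDD: Ā=81.9293, payoff=5.0993, prob=0.012908
DUDD: Ā=64.5143, payoff=0.0000, prob=0.012908
UUDD: Ā=121.6253, payoff=44.7953, prob=0.036881
DDUD: Ā=53.8911, payoff=0.0000, prob=0.012908
UDUD: Ā=101.5981, payoff=24.7681, prob=0.036881
DUUD: Ā=84.1831, payoff=7.3531, prob=0.036881
UUUD: Ā=158.7058, payoff=81.8758, prob=0.105374
DDDU: Ā=47.4110, payoff=0.0000, prob=0.012908
UDDU: Ā=89.3814, payoff=12.5514, prob=0.036881
DUDU: Ā=71.9664, payoff=0.0000, prob=0.036881
UUDU: Ā=135.6744, payoff=58.8444, prob=0.105374
DDUU: Ā=61.3433, payoff=0.0000, prob=0.036881
UDUU: Ā=115.6472, payoff=38.8172, prob=0.105374
DUUU: Ā=98.2322, payoff=21.4022, prob=0.105374
UUUU: Ā=185.1918, payoff=108.3618, prob=0.301068
Price = Σ prob·payoff / R^4 = 57.163544 / 1.040604 = 54.9330

price = 54.9330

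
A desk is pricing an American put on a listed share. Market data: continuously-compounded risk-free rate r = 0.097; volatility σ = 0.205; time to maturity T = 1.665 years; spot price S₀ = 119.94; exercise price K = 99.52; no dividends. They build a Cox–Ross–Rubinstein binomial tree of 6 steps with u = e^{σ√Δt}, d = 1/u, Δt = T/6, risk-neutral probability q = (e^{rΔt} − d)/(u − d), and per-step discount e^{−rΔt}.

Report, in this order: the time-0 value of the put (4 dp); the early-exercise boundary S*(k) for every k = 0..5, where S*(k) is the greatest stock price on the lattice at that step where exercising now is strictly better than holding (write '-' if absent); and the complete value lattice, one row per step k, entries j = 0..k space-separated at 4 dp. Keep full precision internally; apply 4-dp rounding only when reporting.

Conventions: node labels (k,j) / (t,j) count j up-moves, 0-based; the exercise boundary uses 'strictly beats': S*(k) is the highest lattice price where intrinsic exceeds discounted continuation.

price = 1.4816
boundary = - - - 86.7491 77.8691 86.7491
tree:
1.4816
3.1211 0.4519
6.4162 1.0583 0.0668
12.7709 2.4562 0.1711 0.0000
21.6509 5.6389 0.4383 0.0000 0.0000
29.6218 12.7709 1.1232 0.0000 0.0000 0.0000
36.7769 21.6509 2.8783 0.0000 0.0000 0.0000 0.0000

Δt=0.27750  u=1.11404  d=0.89764  q=0.59910  discount=0.97344
step 6 (expiry): payoffs max(K−S,0) = 36.7769 21.6509 2.8783 0.0000 0.0000 0.0000 0.0000
step 5: (k=5,j=0): S=69.8982, K−S=29.6218, hold=26.9787 ⇒ V=29.6218 exercise | (k=5,j=1): S=86.7491, K−S=12.7709, hold=10.1278 ⇒ V=12.7709 exercise | (k=5,j=2): S=107.6625, K−S=0.0000, hold=1.1232 ⇒ V=1.1232 continue | (k=5,j=3): S=133.6176, K−S=0.0000, hold=0.0000 ⇒ V=0.0000 continue | (k=5,j=4): S=165.8300, K−S=0.0000, hold=0.0000 ⇒ V=0.0000 continue | (k=5,j=5): S=205.8080, K−S=0.0000, hold=0.0000 ⇒ V=0.0000 continue  boundary S*=86.7491
step 4: (k=4,j=0): S=77.8691, K−S=21.6509, hold=19.0078 ⇒ V=21.6509 exercise | (k=4,j=1): S=96.6417, K−S=2.8783, hold=5.6389 ⇒ V=5.6389 continue | (k=4,j=2): S=119.9400, K−S=0.0000, hold=0.4383 ⇒ V=0.4383 continue | (k=4,j=3): S=148.8550, K−S=0.0000, hold=0.0000 ⇒ V=0.0000 continue | (k=4,j=4): S=184.7407, K−S=0.0000, hold=0.0000 ⇒ V=0.0000 continue  boundary S*=77.8691
step 3: (k=3,j=0): S=86.7491, K−S=12.7709, hold=11.7378 ⇒ V=12.7709 exercise | (k=3,j=1): S=107.6625, K−S=0.0000, hold=2.4562 ⇒ V=2.4562 continue | (k=3,j=2): S=133.6176, K−S=0.0000, hold=0.1711 ⇒ V=0.1711 continue | (k=3,j=3): S=165.8300, K−S=0.0000, hold=0.0000 ⇒ V=0.0000 continue  boundary S*=86.7491
step 2: (k=2,j=0): S=96.6417, K−S=2.8783, hold=6.4162 ⇒ V=6.4162 continue | (k=2,j=1): S=119.9400, K−S=0.0000, hold=1.0583 ⇒ V=1.0583 continue | (k=2,j=2): S=148.8550, K−S=0.0000, hold=0.0668 ⇒ V=0.0668 continue  boundary S*=-
step 1: (k=1,j=0): S=107.6625, K−S=0.0000, hold=3.1211 ⇒ V=3.1211 continue | (k=1,j=1): S=133.6176, K−S=0.0000, hold=0.4519 ⇒ V=0.4519 continue  boundary S*=-
step 0: (k=0,j=0): S=119.9400, K−S=0.0000, hold=1.4816 ⇒ V=1.4816 continue  boundary S*=-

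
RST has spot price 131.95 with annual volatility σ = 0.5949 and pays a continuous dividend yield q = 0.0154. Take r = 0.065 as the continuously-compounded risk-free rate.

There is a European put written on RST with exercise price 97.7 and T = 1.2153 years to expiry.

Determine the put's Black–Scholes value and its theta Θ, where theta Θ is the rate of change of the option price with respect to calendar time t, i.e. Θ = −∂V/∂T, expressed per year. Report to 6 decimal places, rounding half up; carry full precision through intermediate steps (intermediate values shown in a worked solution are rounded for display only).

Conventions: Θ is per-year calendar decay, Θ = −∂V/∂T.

σ√T = 0.5949·√1.2153 = 0.655822
d₁ = (ln(S/K) + (r−q+σ²/2)T) / (σ√T) = (ln(131.95/97.7) + (0.065−0.0154+0.5949²/2)·1.2153) / 0.655822 = (0.300522 + 0.275330) / 0.655822 = 0.878061
d₂ = d₁ − σ√T = 0.878061 − 0.655822 = 0.222239
e^{−rT} = 0.924045
e^{−qT} = 0.981458
N(−d₁) = 0.189955,  N(−d₂) = 0.412064
Put price V = K·e^{−rT}·N(−d₂) − S·e^{−qT}·N(−d₁) = 37.200786 − 24.599866 = 12.600920
φ(d₁) = (1/√(2π))·e^{−d₁²/2} = 0.271326
Θ = −S·e^{−qT}·φ(d₁)·σ/(2√T) − q·S·e^{−qT}·N(−d₁) + r·K·e^{−rT}·N(−d₂) = −9.480800 − 0.378838 + 2.418051 = -7.441587

price = 12.600920
Θ = -7.441587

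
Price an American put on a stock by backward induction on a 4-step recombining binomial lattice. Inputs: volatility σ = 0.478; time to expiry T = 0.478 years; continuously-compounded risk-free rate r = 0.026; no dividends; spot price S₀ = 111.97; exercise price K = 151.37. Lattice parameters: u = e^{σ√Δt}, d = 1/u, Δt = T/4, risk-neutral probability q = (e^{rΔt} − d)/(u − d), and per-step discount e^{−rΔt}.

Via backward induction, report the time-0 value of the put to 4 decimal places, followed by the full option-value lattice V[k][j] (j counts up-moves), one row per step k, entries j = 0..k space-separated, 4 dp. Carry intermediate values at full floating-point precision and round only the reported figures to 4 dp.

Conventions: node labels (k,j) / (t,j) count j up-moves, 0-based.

price = 42.1626
tree:
42.1626
56.4540 26.2075
70.9105 39.6808 11.0755
83.1652 56.4540 20.8896 0.0000
93.5534 70.9105 39.4000 0.0000 0.0000

Δt=0.11950  u=1.17967  d=0.84769  q=0.46816  discount=0.99690
step 4 (expiry): payoffs max(K−S,0) = 93.5534 70.9105 39.4000 0.0000 0.0000
k=3: (k=3,j=0): S=68.2048, K−S=83.1652, hold=82.6956 ⇒ V=83.1652 exercise | (k=3,j=1): S=94.9160, K−S=56.4540, hold=55.9844 ⇒ V=56.4540 exercise | (k=3,j=2): S=132.0882, K−S=19.2818, hold=20.8896 ⇒ V=20.8896 continue | (k=3,j=3): S=183.8182, K−S=0.0000, hold=0.0000 ⇒ V=0.0000 continue
k=2: (k=2,j=0): S=80.4595, K−S=70.9105, hold=70.4410 ⇒ V=70.9105 exercise | (k=2,j=1): S=111.9700, K−S=39.4000, hold=39.6808 ⇒ V=39.6808 continue | (k=2,j=2): S=155.8211, K−S=0.0000, hold=11.0755 ⇒ V=11.0755 continue
k=1: (k=1,j=0): S=94.9160, K−S=56.4540, hold=56.1155 ⇒ V=56.4540 exercise | (k=1,j=1): S=132.0882, K−S=19.2818, hold=26.2075 ⇒ V=26.2075 continue
k=0: (k=0,j=0): S=111.9700, K−S=39.4000, hold=42.1626 ⇒ V=42.1626 continue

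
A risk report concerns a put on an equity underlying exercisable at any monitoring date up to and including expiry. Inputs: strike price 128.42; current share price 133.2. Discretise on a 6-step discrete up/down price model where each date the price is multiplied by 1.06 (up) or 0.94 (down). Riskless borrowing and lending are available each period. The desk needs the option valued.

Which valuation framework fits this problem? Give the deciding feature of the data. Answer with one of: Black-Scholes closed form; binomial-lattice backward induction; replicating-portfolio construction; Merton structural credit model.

framework: binomial-lattice backward induction

Key observation: the put (strike 128.42 on spot 133.2) is American-style on a 6-step discrete price model, so the early-exercise decision at every node requires stepwise backward valuation — a closed form cannot price the exercise right.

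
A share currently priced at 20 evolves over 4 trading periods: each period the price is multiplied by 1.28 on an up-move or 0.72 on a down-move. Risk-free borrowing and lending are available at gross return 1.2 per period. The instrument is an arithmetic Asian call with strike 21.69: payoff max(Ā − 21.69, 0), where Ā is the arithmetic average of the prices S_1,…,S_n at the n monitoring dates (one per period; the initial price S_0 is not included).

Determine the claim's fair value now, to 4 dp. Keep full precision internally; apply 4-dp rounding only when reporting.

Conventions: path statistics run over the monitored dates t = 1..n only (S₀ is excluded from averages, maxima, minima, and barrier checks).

price = 5.2677

Set p* = 0.8571 (from d < R < u); the path-dependent value is the discounted p*-expectation over all price paths.
Enumerate all 2^4 = 16 price paths (U = up ×1.28, D = down ×0.72); each path with k up-moves has probability p*^k·(1−p*)^(4−k).
DDDD: Ā=9.4019, payoff=0.0000, prob=0.000416
UDDD: Ā=16.7145, payoff=0.0000, prob=0.002499
DUDD: Ā=13.9145, payoff=0.0000, prob=0.002499
UUDD: Ā=24.7370, payoff=3.0470, prob=0.014994
DDUD: Ā=11.8985, payoff=0.0000, prob=0.002499
UDUD: Ā=21.1530, payoff=0.0000, prob=0.014994
DUUD: Ā=18.3530, payoff=0.0000, prob=0.014994
UUUD: Ā=32.6275, payoff=10.9375, prob=0.089963
DDDU: Ā=10.4470, payoff=0.0000, prob=0.002499
UDDU: Ā=18.5725, payoff=0.0000, prob=0.014994
DUDU: Ā=15.7725, payoff=0.0000, prob=0.014994
UUDU: Ā=28.0400, payoff=6.3500, prob=0.089963
DDUU: Ā=13.7565, payoff=0.0000, prob=0.014994
UDUU: Ā=24.4560, payoff=2.7660, prob=0.089963
DUUU: Ā=21.6560, payoff=0.0000, prob=0.089963
UUUU: Ā=38.4995, payoff=16.8095, prob=0.539775
Price = Σ prob·payoff / R^4 = 10.923114 / 2.073600 = 5.2677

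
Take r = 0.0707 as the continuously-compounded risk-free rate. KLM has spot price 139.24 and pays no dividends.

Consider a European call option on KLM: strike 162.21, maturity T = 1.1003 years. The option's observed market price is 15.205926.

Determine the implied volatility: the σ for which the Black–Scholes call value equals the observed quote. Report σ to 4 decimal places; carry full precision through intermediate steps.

At σ = 0.3349 the Black–Scholes value reproduces the quote:
σ√T = 0.3349·√1.1003 = 0.351294
d₁ = (ln(S/K) + (r+σ²/2)T) / (σ√T) = (ln(139.24/162.21) + (0.0707+0.3349²/2)·1.1003) / 0.351294 = (-0.152693 + 0.139495) / 0.351294 = -0.037569
d₂ = d₁ − σ√T = -0.037569 − 0.351294 = -0.388863
e^{−rT} = 0.925158
N(d₁) = 0.485016,  N(d₂) = 0.348689
V = S·N(d₁) − K·e^{−rT}·N(d₂) = 67.533577 − 52.327651 = 15.205926 (the observed quote) — the price is monotone increasing in volatility, hence this σ is the only solution

sigma = 0.3349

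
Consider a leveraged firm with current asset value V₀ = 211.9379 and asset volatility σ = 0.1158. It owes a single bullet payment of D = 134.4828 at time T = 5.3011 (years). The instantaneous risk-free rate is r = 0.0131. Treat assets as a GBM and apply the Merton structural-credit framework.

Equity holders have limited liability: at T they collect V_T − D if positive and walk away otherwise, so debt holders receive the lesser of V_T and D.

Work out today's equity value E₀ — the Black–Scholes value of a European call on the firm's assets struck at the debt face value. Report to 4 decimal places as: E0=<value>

E0=86.8781

Apply the equity-as-call identities (strike 134.4828, horizon 5.3011 years):
d₁ = [ln(V₀/D) + (r + σ²/2)T] / (σ√T)
   = [ln(211.9379/134.4828) + (0.0131 + 0.5·0.1158²)·5.3011] / (0.1158·√5.3011)
   = [0.454857 + 0.104987] / 0.266619 = 2.099789
d₂ = d₁ − σ√T = 2.099789 − 0.266619 = 1.833170
N(d₁) = 0.982126,  N(d₂) = 0.966611,  e^(−rT) = 0.932912
E₀ = V₀·N(d₁) − D·e^(−rT)·N(d₂)
   = 211.9379·0.982126 − 134.4828·0.932912·0.966611 = 86.878131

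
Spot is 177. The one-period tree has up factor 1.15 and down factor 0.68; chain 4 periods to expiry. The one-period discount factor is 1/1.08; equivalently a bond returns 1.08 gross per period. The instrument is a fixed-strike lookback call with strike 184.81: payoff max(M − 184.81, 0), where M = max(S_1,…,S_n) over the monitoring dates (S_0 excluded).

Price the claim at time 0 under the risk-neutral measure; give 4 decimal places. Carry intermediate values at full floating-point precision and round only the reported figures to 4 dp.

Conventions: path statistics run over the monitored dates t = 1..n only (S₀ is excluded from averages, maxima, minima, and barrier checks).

price = 59.4583

Risk-neutral up-probability p* = (R−d)/(u−d) = (1.08−0.68)/(1.15−0.68) = 0.8511; the claim prices as the p*-weighted sum of path payoffs discounted by R^4.
Enumerate all 2^4 = 16 price paths (U = up ×1.15, D = down ×0.68); each path with k up-moves has probability p*^k·(1−p*)^(4−k).
DDDD: M=120.3600, payoff=0.0000, prob=0.000492
UDDD: M=203.5500, payoff=18.7400, prob=0.002812
DUDD: M=138.4140, payoff=0.0000, prob=0.002812
UUDD: M=234.0825, payoff=49.2725, prob=0.016067
DDUD: M=120.3600, payoff=0.0000, prob=0.002812
UDUD: M=203.5500, payoff=18.7400, prob=0.016067
DUUD: M=159.1761, payoff=0.0000, prob=0.016067
UUUD: M=269.1949, payoff=84.3849, prob=0.091809
DDDU: M=120.3600, payoff=0.0000, prob=0.002812
UDDU: M=203.5500, payoff=18.7400, prob=0.016067
DUDU: M=138.4140, payoff=0.0000, prob=0.016067
UUDU: M=234.0825, payoff=49.2725, prob=0.091809
DDUU: M=120.3600, payoff=0.0000, prob=0.016067
UDUU: M=203.5500, payoff=18.7400, prob=0.091809
DUUU: M=183.0525, payoff=0.0000, prob=0.091809
UUUU: M=309.5741, payoff=124.7641, prob=0.524624
Price = Σ prob·payoff / R^4 = 80.892305 / 1.360489 = 59.4583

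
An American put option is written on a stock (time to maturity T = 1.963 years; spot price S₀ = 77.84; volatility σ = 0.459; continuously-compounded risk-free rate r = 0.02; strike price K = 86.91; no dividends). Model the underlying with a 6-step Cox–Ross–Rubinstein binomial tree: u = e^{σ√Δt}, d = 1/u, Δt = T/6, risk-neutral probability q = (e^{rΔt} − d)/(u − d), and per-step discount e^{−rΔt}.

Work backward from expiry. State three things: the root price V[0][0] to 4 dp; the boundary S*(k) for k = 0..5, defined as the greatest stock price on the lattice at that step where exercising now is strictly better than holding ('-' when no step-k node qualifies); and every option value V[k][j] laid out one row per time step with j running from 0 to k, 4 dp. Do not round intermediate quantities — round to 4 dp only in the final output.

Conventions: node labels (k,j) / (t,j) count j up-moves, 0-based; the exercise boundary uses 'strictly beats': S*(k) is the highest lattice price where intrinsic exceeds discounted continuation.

price = 24.1840
boundary = - - - 35.4113 46.0429 59.8663
tree:
24.1840
32.2816 14.5253
41.6265 21.1993 6.4852
51.4987 30.0294 10.5909 1.5032
59.6753 40.8671 17.0679 2.7366 0.0000
65.9639 51.4987 27.0437 4.9821 0.0000 0.0000
70.8005 59.6753 40.8671 9.0700 0.0000 0.0000 0.0000

params: Δt=0.32717 u=1.30023 d=0.76909 q=0.44710 e^(-rΔt)=0.99348
t_6 payoffs: 70.8005 59.6753 40.8671 9.0700 0.0000 0.0000 0.0000
t_5: node(5,0) S=20.9461 payoff=65.9639 vs cont=65.3971 → 65.9639 [stop]  node(5,1) S=35.4113 payoff=51.4987 vs cont=50.9318 → 51.4987 [stop]  node(5,2) S=59.8663 payoff=27.0437 vs cont=26.4768 → 27.0437 [stop]  node(5,3) S=101.2099 payoff=0.0000 vs cont=4.9821 → 4.9821 [wait]  node(5,4) S=171.1052 payoff=0.0000 vs cont=0.0000 → 0.0000 [wait]  node(5,5) S=289.2700 payoff=0.0000 vs cont=0.0000 → 0.0000 [wait]  ⇒ S*(5)=59.8663
t_4: node(4,0) S=27.2347 payoff=59.6753 vs cont=59.1085 → 59.6753 [stop]  node(4,1) S=46.0429 payoff=40.8671 vs cont=40.3003 → 40.8671 [stop]  node(4,2) S=77.8400 payoff=9.0700 vs cont=17.0679 → 17.0679 [wait]  node(4,3) S=131.5961 payoff=0.0000 vs cont=2.7366 → 2.7366 [wait]  node(4,4) S=222.4761 payoff=0.0000 vs cont=0.0000 → 0.0000 [wait]  ⇒ S*(4)=46.0429
t_3: node(3,0) S=35.4113 payoff=51.4987 vs cont=50.9318 → 51.4987 [stop]  node(3,1) S=59.8663 payoff=27.0437 vs cont=30.0294 → 30.0294 [wait]  node(3,2) S=101.2099 payoff=0.0000 vs cont=10.5909 → 10.5909 [wait]  node(3,3) S=171.1052 payoff=0.0000 vs cont=1.5032 → 1.5032 [wait]  ⇒ S*(3)=35.4113
t_2: node(2,0) S=46.0429 payoff=40.8671 vs cont=41.6265 → 41.6265 [wait]  node(2,1) S=77.8400 payoff=9.0700 vs cont=21.1993 → 21.1993 [wait]  node(2,2) S=131.5961 payoff=0.0000 vs cont=6.4852 → 6.4852 [wait]  ⇒ S*(2)=-
t_1: node(1,0) S=59.8663 payoff=27.0437 vs cont=32.2816 → 32.2816 [wait]  node(1,1) S=101.2099 payoff=0.0000 vs cont=14.5253 → 14.5253 [wait]  ⇒ S*(1)=-
t_0: node(0,0) S=77.8400 payoff=9.0700 vs cont=24.1840 → 24.1840 [wait]  ⇒ S*(0)=-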